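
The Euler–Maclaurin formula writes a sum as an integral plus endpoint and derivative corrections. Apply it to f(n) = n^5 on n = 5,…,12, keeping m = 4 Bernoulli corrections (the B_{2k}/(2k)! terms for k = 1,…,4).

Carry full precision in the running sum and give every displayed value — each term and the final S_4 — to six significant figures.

The integral term ∫_5^12 x^5 dx = 495060.
Endpoint term: (f(5) + f(12))/2 = (3125.00 + 248832)/2 = 125978.
Running total after boundary: 621038.
k=1: B_{2}/(2)! × [f^{(1)}(12) − f^{(1)}(5)] = 1/12 × (103680 − 3125.00) = 8379.58.
After k=1: 629418.
k=2: B_{4}/(4)! × [f^{(3)}(12) − f^{(3)}(5)] = −1/720 × (8640.00 − 1500.00) = -9.91667.
After k=2: 629408.
k=3: B_{6}/(6)! × [f^{(5)}(12) − f^{(5)}(5)] = 1/30240 × (120.000 − 120.000) = 0.00000.
After k=3: 629408.
k=4: B_{8}/(8)! × [f^{(7)}(12) − f^{(7)}(5)] = −1/1209600 × (0.00000 − 0.00000) = 0.00000.

S_4 ≈ 629408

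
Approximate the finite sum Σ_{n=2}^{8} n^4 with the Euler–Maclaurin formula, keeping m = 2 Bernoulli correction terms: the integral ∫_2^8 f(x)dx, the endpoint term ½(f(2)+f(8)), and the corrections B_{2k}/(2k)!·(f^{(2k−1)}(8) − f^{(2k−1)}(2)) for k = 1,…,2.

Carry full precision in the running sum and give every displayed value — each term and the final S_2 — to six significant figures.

S_2 ≈ 8771.00

∫_2^8 x^4 dx evaluates to 6547.20.
Boundary: ½(f(2) + f(8)) = ½(16.0000 + 4096.00) = 2056.00.
So far: 8603.20.
Order-1 term: 1/12 · (2048.00 − 32.0000) = 168.000.
After k=1: 8771.20.
Order-2 term: −1/720 · (192.000 − 48.0000) = -0.200000.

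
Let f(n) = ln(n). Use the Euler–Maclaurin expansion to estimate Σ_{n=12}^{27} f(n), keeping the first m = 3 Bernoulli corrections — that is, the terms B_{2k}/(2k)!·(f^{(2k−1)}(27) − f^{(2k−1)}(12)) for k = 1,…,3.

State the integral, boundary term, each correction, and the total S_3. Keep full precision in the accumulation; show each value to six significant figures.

S_3 ≈ 47.0552

The integral term ∫_12^27 ln(x) dx = 44.1687.
½[f(12) + f(27)] = ½[2.48491 + 3.29584] = 2.89037.
Running total after boundary: 47.0591.
Order-1 term: 1/12 · (0.0370370 − 0.0833333) = -0.00385802.
After k=1: 47.0552.
Order-2 term: −1/720 · (0.000101611 − 0.00115741) = 1.46638e-06.
After k=2: 47.0552.
Order-3 term: 1/30240 · (1.67260e-06 − 9.64506e-05) = -3.13419e-09.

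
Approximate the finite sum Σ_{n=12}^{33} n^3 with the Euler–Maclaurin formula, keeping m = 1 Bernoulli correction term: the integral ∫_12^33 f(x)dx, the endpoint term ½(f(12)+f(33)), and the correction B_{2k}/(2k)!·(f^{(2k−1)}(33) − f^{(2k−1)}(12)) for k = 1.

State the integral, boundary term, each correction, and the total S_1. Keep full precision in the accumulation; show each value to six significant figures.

The integral term ∫_12^33 x^3 dx = 291296.
Boundary: ½(f(12) + f(33)) = ½(1728.00 + 35937.0) = 18832.5.
So far: 310129.
Order-1 term: 1/12 · (3267.00 − 432.000) = 236.250.

S_1 ≈ 310365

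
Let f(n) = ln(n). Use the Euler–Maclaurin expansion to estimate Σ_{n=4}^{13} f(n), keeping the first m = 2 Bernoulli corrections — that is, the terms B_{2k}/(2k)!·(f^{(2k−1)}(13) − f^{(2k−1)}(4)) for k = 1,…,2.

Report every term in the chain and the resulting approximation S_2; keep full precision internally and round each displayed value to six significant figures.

S_2 ≈ 20.7604

Integral: ∫_4^13 ln(x) dx = 18.7992.
Boundary: ½(f(4) + f(13)) = ½(1.38629 + 2.56495) = 1.97562.
Integral + boundary = 20.7748.
Correction k=1: B_{2}/2! · (f^{(1)}(13) − f^{(1)}(4)) = 1/12 · (0.0769231 − 0.250000) = -0.0144231.
After k=1: 20.7604.
Correction k=2: B_{4}/4! · (f^{(3)}(13) − f^{(3)}(4)) = −1/720 · (0.000910332 − 0.0312500) = 4.21384e-05.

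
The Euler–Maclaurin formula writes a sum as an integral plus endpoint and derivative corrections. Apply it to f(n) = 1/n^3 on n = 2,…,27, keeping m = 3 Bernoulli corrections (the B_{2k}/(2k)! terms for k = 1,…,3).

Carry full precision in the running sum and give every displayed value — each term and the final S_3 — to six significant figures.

S_3 ≈ 0.201487

Integral: ∫_2^27 1/x^3 dx = 0.124314.
½[f(2) + f(27)] = ½[0.125000 + 5.08053e-05] = 0.0625254.
Integral + boundary = 0.186840.
Correction k=1: B_{2}/2! · (f^{(1)}(27) − f^{(1)}(2)) = 1/12 · (-5.64503e-06 − (-0.187500)) = 0.0156245.
After k=1: 0.202464.
Correction k=2: B_{4}/4! · (f^{(3)}(27) − f^{(3)}(2)) = −1/720 · (-1.54870e-07 − (-0.937500)) = -0.00130208.
After k=2: 0.201162.
Correction k=3: B_{6}/6! · (f^{(5)}(27) − f^{(5)}(2)) = 1/30240 · (-8.92258e-09 − (-9.84375)) = 0.000325521.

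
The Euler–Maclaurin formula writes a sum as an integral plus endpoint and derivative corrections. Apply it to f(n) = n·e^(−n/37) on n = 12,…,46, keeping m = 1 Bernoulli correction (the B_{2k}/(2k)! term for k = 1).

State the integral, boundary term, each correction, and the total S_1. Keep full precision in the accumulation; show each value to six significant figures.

S_1 ≈ 435.932

Integral: ∫_12^46 x·e^(−x/37) dx = 425.006.
Endpoint term: (f(12) + f(46))/2 = (8.67619 + 13.2686)/2 = 10.9724.
So far: 435.979.
k=1: B_{2}/(2)! × [f^{(1)}(46) − f^{(1)}(12)] = 1/12 × (-0.0701628 − 0.488524) = -0.0465572.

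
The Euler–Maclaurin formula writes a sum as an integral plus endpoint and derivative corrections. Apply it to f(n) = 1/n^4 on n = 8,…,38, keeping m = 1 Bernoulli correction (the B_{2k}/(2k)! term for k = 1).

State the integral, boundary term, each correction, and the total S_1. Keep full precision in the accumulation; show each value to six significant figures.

Integral: ∫_8^38 1/x^4 dx = 0.000644967.
½[f(8) + f(38)] = ½[0.000244141 + 4.79585e-07] = 0.000122310.
Integral + boundary = 0.000767277.
Order-1 term: 1/12 · (-5.04826e-08 − (-0.000122070)) = 1.01683e-05.

S_1 ≈ 0.000777445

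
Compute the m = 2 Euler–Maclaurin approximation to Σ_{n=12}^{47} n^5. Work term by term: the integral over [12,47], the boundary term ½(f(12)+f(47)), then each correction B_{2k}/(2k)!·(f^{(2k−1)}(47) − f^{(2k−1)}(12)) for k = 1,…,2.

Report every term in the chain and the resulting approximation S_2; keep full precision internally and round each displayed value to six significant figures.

∫_12^47 x^5 dx evaluates to 1.79604e+09.
Endpoint term: (f(12) + f(47))/2 = (248832 + 2.29345e+08)/2 = 1.14797e+08.
Integral + boundary = 1.91084e+09.
Order-1 term: 1/12 · (2.43984e+07 − 103680) = 2.02456e+06.
After k=1: 1.91286e+09.
Order-2 term: −1/720 · (132540 − 8640.00) = -172.083.

S_2 ≈ 1.91286e+09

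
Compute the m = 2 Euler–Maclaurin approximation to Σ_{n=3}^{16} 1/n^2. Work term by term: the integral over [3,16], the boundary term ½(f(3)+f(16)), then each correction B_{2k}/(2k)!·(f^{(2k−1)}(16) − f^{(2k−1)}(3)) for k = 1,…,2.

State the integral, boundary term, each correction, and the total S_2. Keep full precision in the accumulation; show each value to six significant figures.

∫_3^16 1/x^2 dx evaluates to 0.270833.
Boundary: ½(f(3) + f(16)) = ½(0.111111 + 0.00390625) = 0.0575087.
Integral + boundary = 0.328342.
Order-1 term: 1/12 · (-0.000488281 − (-0.0740741)) = 0.00613215.
After k=1: 0.334474.
Order-2 term: −1/720 · (-2.28882e-05 − (-0.0987654)) = -0.000137142.

S_2 ≈ 0.334337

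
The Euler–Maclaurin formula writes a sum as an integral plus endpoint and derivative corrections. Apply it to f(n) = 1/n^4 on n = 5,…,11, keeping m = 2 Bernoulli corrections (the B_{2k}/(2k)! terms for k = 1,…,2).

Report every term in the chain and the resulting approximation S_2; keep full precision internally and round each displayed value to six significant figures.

The integral term ∫_5^11 1/x^4 dx = 0.00241623.
Boundary: ½(f(5) + f(11)) = ½(0.00160000 + 6.83013e-05) = 0.000834151.
Running total after boundary: 0.00325038.
Order-1 term: 1/12 · (-2.48369e-05 − (-0.00128000)) = 0.000104597.
After k=1: 0.00335498.
Order-2 term: −1/720 · (-6.15790e-06 − (-0.00153600)) = -2.12478e-06.

S_2 ≈ 0.00335285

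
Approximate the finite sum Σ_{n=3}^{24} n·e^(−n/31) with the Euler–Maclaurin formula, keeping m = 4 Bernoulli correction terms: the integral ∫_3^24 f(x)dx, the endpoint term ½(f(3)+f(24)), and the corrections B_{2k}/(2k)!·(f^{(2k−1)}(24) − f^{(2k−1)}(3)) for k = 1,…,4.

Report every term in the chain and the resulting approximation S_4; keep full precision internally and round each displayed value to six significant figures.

Integral: ∫_3^24 x·e^(−x/31) dx = 170.646.
Endpoint term: (f(3) + f(24))/2 = (2.72328 + 11.0658)/2 = 6.89455.
Integral + boundary = 177.541.
Correction k=1: B_{2}/2! · (f^{(1)}(24) − f^{(1)}(3)) = 1/12 · (0.104114 − 0.819913) = -0.0596499.
After k=1: 177.481.
Correction k=2: B_{4}/4! · (f^{(3)}(24) − f^{(3)}(3)) = −1/720 · (0.00106791 − 0.00274239) = 2.32566e-06.
After k=2: 177.481.
Correction k=3: B_{6}/6! · (f^{(5)}(24) − f^{(5)}(3)) = 1/30240 · (2.10977e-06 − 4.81955e-06) = -8.96092e-11.
After k=3: 177.481.
Correction k=4: B_{8}/8! · (f^{(7)}(24) − f^{(7)}(3)) = −1/1209600 · (3.23443e-09 − 7.06079e-09) = 3.16333e-15.

S_4 ≈ 177.481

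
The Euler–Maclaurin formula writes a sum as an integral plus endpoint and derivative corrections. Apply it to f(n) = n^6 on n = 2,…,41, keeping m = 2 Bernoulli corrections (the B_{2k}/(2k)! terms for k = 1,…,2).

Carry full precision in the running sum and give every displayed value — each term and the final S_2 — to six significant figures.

S_2 ≈ 3.02550e+10

∫_2^41 x^6 dx evaluates to 2.78220e+10.
Endpoint term: (f(2) + f(41))/2 = (64.0000 + 4.75010e+09)/2 = 2.37505e+09.
Integral + boundary = 3.01971e+10.
k=1: B_{2}/(2)! × [f^{(1)}(41) − f^{(1)}(2)] = 1/12 × (6.95137e+08 − 192.000) = 5.79281e+07.
After k=1: 3.02550e+10.
k=2: B_{4}/(4)! × [f^{(3)}(41) − f^{(3)}(2)] = −1/720 × (8.27052e+06 − 960.000) = -11485.5.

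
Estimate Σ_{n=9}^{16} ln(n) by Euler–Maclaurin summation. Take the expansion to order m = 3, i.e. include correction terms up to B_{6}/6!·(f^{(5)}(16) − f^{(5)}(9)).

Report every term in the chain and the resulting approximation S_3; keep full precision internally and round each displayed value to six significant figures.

∫_9^16 ln(x) dx evaluates to 17.5864.
Endpoint term: (f(9) + f(16))/2 = (2.19722 + 2.77259)/2 = 2.48491.
Running total after boundary: 20.0713.
Correction k=1: B_{2}/2! · (f^{(1)}(16) − f^{(1)}(9)) = 1/12 · (0.0625000 − 0.111111) = -0.00405093.
Partial sum through k=1: 20.0673.
Correction k=2: B_{4}/4! · (f^{(3)}(16) − f^{(3)}(9)) = −1/720 · (0.000488281 − 0.00274348) = 3.13223e-06.
Partial sum through k=2: 20.0673.
Correction k=3: B_{6}/6! · (f^{(5)}(16) − f^{(5)}(9)) = 1/30240 · (2.28882e-05 − 0.000406442) = -1.26837e-08.

S_3 ≈ 20.0673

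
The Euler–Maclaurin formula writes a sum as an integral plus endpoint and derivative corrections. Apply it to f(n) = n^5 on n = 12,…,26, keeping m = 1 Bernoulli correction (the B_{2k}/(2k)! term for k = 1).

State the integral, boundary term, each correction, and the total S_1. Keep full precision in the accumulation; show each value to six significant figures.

S_1 ≈ 5.72352e+07

Integral: ∫_12^26 x^5 dx = 5.09883e+07.
Boundary: ½(f(12) + f(26)) = ½(248832 + 1.18814e+07) = 6.06510e+06.
Integral + boundary = 5.70534e+07.
Order-1 term: 1/12 · (2.28488e+06 − 103680) = 181767.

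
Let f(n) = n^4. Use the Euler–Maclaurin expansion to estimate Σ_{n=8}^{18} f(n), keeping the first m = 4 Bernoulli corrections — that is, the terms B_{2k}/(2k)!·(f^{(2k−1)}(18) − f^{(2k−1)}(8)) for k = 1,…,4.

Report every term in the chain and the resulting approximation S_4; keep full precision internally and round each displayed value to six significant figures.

∫_8^18 x^4 dx evaluates to 371360.
Boundary: ½(f(8) + f(18)) = ½(4096.00 + 104976) = 54536.0.
Integral + boundary = 425896.
Correction k=1: B_{2}/2! · (f^{(1)}(18) − f^{(1)}(8)) = 1/12 · (23328.0 − 2048.00) = 1773.33.
After k=1: 427669.
Correction k=2: B_{4}/4! · (f^{(3)}(18) − f^{(3)}(8)) = −1/720 · (432.000 − 192.000) = -0.333333.
After k=2: 427669.
Correction k=3: B_{6}/6! · (f^{(5)}(18) − f^{(5)}(8)) = 1/30240 · (0.00000 − 0.00000) = 0.00000.
After k=3: 427669.
Correction k=4: B_{8}/8! · (f^{(7)}(18) − f^{(7)}(8)) = −1/1209600 · (0.00000 − 0.00000) = 0.00000.

S_4 ≈ 427669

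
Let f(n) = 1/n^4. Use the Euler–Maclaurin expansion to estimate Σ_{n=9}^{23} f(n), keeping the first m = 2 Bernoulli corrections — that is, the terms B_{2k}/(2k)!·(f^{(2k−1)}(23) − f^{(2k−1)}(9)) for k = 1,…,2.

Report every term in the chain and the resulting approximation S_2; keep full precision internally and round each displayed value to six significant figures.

∫_9^23 1/x^4 dx evaluates to 0.000429851.
½[f(9) + f(23)] = ½[0.000152416 + 3.57346e-06] = 7.79946e-05.
So far: 0.000507845.
Correction k=1: B_{2}/2! · (f^{(1)}(23) − f^{(1)}(9)) = 1/12 · (-6.21471e-07 − (-6.77404e-05)) = 5.59324e-06.
After k=1: 0.000513439.
Correction k=2: B_{4}/4! · (f^{(3)}(23) − f^{(3)}(9)) = −1/720 · (-3.52441e-08 − (-2.50890e-05)) = -3.47969e-08.

S_2 ≈ 0.000513404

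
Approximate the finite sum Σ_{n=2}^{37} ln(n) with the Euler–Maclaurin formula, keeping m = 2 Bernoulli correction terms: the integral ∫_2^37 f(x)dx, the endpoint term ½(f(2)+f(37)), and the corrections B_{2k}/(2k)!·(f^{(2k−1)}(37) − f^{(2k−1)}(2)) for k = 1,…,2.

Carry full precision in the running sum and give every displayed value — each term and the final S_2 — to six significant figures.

Integral: ∫_2^37 ln(x) dx = 97.2177.
Boundary: ½(f(2) + f(37)) = ½(0.693147 + 3.61092) = 2.15203.
So far: 99.3697.
k=1: B_{2}/(2)! × [f^{(1)}(37) − f^{(1)}(2)] = 1/12 × (0.0270270 − 0.500000) = -0.0394144.
After k=1: 99.3303.
k=2: B_{4}/(4)! × [f^{(3)}(37) − f^{(3)}(2)] = −1/720 × (3.94843e-05 − 0.250000) = 0.000347167.

S_2 ≈ 99.3306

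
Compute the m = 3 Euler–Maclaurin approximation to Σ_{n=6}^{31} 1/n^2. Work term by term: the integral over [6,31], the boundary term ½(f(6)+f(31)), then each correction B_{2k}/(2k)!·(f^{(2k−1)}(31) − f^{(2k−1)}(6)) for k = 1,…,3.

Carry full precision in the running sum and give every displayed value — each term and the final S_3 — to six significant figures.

S_3 ≈ 0.149580

The integral term ∫_6^31 1/x^2 dx = 0.134409.
Endpoint term: (f(6) + f(31))/2 = (0.0277778 + 0.00104058)/2 = 0.0144092.
Integral + boundary = 0.148818.
k=1: B_{2}/(2)! × [f^{(1)}(31) − f^{(1)}(6)] = 1/12 × (-6.71344e-05 − (-0.00925926)) = 0.000766010.
Partial sum through k=1: 0.149584.
k=2: B_{4}/(4)! × [f^{(3)}(31) − f^{(3)}(6)] = −1/720 × (-8.38306e-07 − (-0.00308642)) = -4.28553e-06.
Partial sum through k=2: 0.149580.
k=3: B_{6}/(6)! × [f^{(5)}(31) − f^{(5)}(6)] = 1/30240 × (-2.61698e-08 − (-0.00257202)) = 8.50526e-08.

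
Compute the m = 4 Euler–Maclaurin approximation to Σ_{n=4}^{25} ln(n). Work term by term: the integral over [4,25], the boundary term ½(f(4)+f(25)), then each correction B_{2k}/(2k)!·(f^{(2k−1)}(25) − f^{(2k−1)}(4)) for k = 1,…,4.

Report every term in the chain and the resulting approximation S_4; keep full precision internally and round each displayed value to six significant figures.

The integral term ∫_4^25 ln(x) dx = 53.9267.
Boundary: ½(f(4) + f(25)) = ½(1.38629 + 3.21888) = 2.30259.
Running total after boundary: 56.2293.
Correction k=1: B_{2}/2! · (f^{(1)}(25) − f^{(1)}(4)) = 1/12 · (0.0400000 − 0.250000) = -0.0175000.
After k=1: 56.2118.
Correction k=2: B_{4}/4! · (f^{(3)}(25) − f^{(3)}(4)) = −1/720 · (0.000128000 − 0.0312500) = 4.32250e-05.
After k=2: 56.2118.
Correction k=3: B_{6}/6! · (f^{(5)}(25) − f^{(5)}(4)) = 1/30240 · (2.45760e-06 − 0.0234375) = -7.74968e-07.
After k=3: 56.2118.
Correction k=4: B_{8}/8! · (f^{(7)}(25) − f^{(7)}(4)) = −1/1209600 · (1.17965e-07 − 0.0439453) = 3.63304e-08.

S_4 ≈ 56.2118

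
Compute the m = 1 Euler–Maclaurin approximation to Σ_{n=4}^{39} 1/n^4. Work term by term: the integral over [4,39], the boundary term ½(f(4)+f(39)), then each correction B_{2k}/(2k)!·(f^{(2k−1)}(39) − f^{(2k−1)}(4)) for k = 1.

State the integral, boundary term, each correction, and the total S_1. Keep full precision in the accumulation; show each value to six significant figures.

S_1 ≈ 0.00748157

Integral: ∫_4^39 1/x^4 dx = 0.00520271.
Endpoint term: (f(4) + f(39))/2 = (0.00390625 + 4.32257e-07)/2 = 0.00195334.
Integral + boundary = 0.00715606.
k=1: B_{2}/(2)! × [f^{(1)}(39) − f^{(1)}(4)] = 1/12 × (-4.43340e-08 − (-0.00390625)) = 0.000325517.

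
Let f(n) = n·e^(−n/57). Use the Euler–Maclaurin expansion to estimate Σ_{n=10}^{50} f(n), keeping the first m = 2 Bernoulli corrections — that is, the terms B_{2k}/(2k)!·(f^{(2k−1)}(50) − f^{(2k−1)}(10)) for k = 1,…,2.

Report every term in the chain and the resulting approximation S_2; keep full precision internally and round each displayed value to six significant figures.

S_2 ≈ 682.149

∫_10^50 x·e^(−x/57) dx evaluates to 667.609.
Boundary: ½(f(10) + f(50)) = ½(8.39089 + 20.7974) = 14.5942.
Integral + boundary = 682.203.
Order-1 term: 1/12 · (0.0510814 − 0.691880) = -0.0533999.
Partial sum through k=1: 682.149.
Order-2 term: −1/720 · (0.000271770 − 0.000729473) = 6.35699e-07.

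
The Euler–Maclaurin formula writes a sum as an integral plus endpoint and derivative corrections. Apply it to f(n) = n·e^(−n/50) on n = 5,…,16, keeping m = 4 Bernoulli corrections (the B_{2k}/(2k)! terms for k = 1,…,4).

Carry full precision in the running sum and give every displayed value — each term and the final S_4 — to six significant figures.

S_4 ≈ 100.056

Integral: ∫_5^16 x·e^(−x/50) dx = 92.0111.
½[f(5) + f(16)] = ½[4.52419 + 11.6184] = 8.07129.
Running total after boundary: 100.082.
Order-1 term: 1/12 · (0.493781 − 0.814354) = -0.0267144.
Partial sum through k=1: 100.056.
Order-2 term: −1/720 · (0.000778432 − 0.00104961) = 3.76638e-07.
Partial sum through k=2: 100.056.
Order-3 term: 1/30240 · (5.43740e-07 − 7.09393e-07) = -5.47791e-12.
Partial sum through k=3: 100.056.
Order-4 term: −1/1209600 · (3.10443e-10 − 3.99576e-10) = 7.36880e-17.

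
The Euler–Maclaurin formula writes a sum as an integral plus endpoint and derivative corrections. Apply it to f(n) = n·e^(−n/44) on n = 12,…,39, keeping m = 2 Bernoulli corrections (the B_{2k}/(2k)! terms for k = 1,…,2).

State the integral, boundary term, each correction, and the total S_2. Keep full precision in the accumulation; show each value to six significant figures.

The integral term ∫_12^39 x·e^(−x/44) dx = 370.666.
Boundary: ½(f(12) + f(39)) = ½(9.13560 + 16.0739) = 12.6048.
Integral + boundary = 383.271.
Correction k=1: B_{2}/2! · (f^{(1)}(39) − f^{(1)}(12)) = 1/12 · (0.0468354 − 0.553673) = -0.0422365.
Running total after k=1: 383.228.
Correction k=2: B_{4}/4! · (f^{(3)}(39) − f^{(3)}(12)) = −1/720 · (0.000449968 − 0.00107246) = 8.64565e-07.

S_2 ≈ 383.228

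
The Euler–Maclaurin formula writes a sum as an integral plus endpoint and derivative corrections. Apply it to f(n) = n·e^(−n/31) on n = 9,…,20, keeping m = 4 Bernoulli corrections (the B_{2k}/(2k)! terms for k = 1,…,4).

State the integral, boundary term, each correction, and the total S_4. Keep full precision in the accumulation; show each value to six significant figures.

S_4 ≈ 106.773

∫_9^20 x·e^(−x/31) dx evaluates to 98.1899.
Endpoint term: (f(9) + f(20))/2 = (6.73220 + 10.4916)/2 = 8.61188.
Integral + boundary = 106.802.
k=1: B_{2}/(2)! × [f^{(1)}(20) − f^{(1)}(9)] = 1/12 × (0.186141 − 0.530854) = -0.0287262.
After k=1: 106.773.
k=2: B_{4}/(4)! × [f^{(3)}(20) − f^{(3)}(9)] = −1/720 × (0.00128543 − 0.00210916) = 1.14407e-06.
After k=2: 106.773.
k=3: B_{6}/(6)! × [f^{(5)}(20) − f^{(5)}(9)] = 1/30240 × (2.47363e-06 − 3.81469e-06) = -4.43470e-11.
After k=3: 106.773.
k=4: B_{8}/(8)! × [f^{(7)}(20) − f^{(7)}(9)] = −1/1209600 × (3.75616e-09 − 5.65517e-09) = 1.56995e-15.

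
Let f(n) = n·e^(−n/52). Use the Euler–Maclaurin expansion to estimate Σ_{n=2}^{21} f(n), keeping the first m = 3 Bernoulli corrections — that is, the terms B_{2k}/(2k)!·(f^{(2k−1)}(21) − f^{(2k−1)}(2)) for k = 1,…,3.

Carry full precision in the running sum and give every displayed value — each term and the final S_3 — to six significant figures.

S_3 ≈ 175.213

Integral: ∫_2^21 x·e^(−x/52) dx = 167.284.
½[f(2) + f(21)] = ½[1.92454 + 14.0227] = 7.97361.
Integral + boundary = 175.257.
Order-1 term: 1/12 · (0.398080 − 0.925258) = -0.0439315.
After k=1: 175.213.
Order-2 term: −1/720 · (0.000641114 − 0.00105392) = 5.73339e-07.
After k=2: 175.213.
Order-3 term: 1/30240 · (4.19752e-07 − 6.52979e-07) = -7.71253e-12.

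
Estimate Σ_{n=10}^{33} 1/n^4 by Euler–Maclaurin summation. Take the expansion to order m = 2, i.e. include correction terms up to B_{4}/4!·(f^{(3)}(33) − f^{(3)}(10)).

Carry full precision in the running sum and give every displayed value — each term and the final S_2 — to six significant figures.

S_2 ≈ 0.000377788

Integral: ∫_10^33 1/x^4 dx = 0.000324058.
Endpoint term: (f(10) + f(33))/2 = (0.000100000 + 8.43226e-07)/2 = 5.04216e-05.
Integral + boundary = 0.000374479.
k=1: B_{2}/(2)! × [f^{(1)}(33) − f^{(1)}(10)] = 1/12 × (-1.02209e-07 − (-4.00000e-05)) = 3.32482e-06.
After k=1: 0.000377804.
k=2: B_{4}/(4)! × [f^{(3)}(33) − f^{(3)}(10)] = −1/720 × (-2.81568e-09 − (-1.20000e-05)) = -1.66628e-08.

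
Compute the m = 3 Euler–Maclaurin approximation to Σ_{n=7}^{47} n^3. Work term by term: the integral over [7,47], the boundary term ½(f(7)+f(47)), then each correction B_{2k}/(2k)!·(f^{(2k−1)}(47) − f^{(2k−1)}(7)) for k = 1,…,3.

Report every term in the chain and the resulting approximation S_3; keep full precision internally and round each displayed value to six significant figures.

∫_7^47 x^3 dx evaluates to 1.21932e+06.
Boundary: ½(f(7) + f(47)) = ½(343.000 + 103823) = 52083.0.
Running total after boundary: 1.27140e+06.
k=1: B_{2}/(2)! × [f^{(1)}(47) − f^{(1)}(7)] = 1/12 × (6627.00 − 147.000) = 540.000.
Partial sum through k=1: 1.27194e+06.
k=2: B_{4}/(4)! × [f^{(3)}(47) − f^{(3)}(7)] = −1/720 × (6.00000 − 6.00000) = 0.00000.
Partial sum through k=2: 1.27194e+06.
k=3: B_{6}/(6)! × [f^{(5)}(47) − f^{(5)}(7)] = 1/30240 × (0.00000 − 0.00000) = 0.00000.

S_3 ≈ 1.27194e+06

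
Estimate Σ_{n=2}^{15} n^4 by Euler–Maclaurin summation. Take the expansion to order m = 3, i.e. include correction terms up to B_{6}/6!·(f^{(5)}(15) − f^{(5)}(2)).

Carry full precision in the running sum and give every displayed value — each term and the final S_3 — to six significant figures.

S_3 ≈ 178311

The integral term ∫_2^15 x^4 dx = 151869.
Boundary: ½(f(2) + f(15)) = ½(16.0000 + 50625.0) = 25320.5.
Running total after boundary: 177189.
k=1: B_{2}/(2)! × [f^{(1)}(15) − f^{(1)}(2)] = 1/12 × (13500.0 − 32.0000) = 1122.33.
Partial sum through k=1: 178311.
k=2: B_{4}/(4)! × [f^{(3)}(15) − f^{(3)}(2)] = −1/720 × (360.000 − 48.0000) = -0.433333.
Partial sum through k=2: 178311.
k=3: B_{6}/(6)! × [f^{(5)}(15) − f^{(5)}(2)] = 1/30240 × (0.00000 − 0.00000) = 0.00000.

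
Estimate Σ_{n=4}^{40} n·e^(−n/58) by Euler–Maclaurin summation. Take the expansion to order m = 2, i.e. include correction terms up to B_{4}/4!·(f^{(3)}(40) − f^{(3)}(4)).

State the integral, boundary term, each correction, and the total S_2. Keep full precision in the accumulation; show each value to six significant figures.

∫_4^40 x·e^(−x/58) dx evaluates to 504.417.
½[f(4) + f(40)] = ½[3.73344 + 20.0700] = 11.9017.
So far: 516.319.
Order-1 term: 1/12 · (0.155715 − 0.868989) = -0.0594395.
Partial sum through k=1: 516.259.
Order-2 term: −1/720 · (0.000344594 − 0.000813230) = 6.50884e-07.

S_2 ≈ 516.259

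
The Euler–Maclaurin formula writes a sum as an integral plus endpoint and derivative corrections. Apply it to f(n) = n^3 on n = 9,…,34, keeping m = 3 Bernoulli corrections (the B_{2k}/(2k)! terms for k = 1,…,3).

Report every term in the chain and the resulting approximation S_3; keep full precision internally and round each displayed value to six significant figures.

The integral term ∫_9^34 x^3 dx = 332444.
Endpoint term: (f(9) + f(34))/2 = (729.000 + 39304.0)/2 = 20016.5.
So far: 352460.
Correction k=1: B_{2}/2! · (f^{(1)}(34) − f^{(1)}(9)) = 1/12 · (3468.00 − 243.000) = 268.750.
Partial sum through k=1: 352729.
Correction k=2: B_{4}/4! · (f^{(3)}(34) − f^{(3)}(9)) = −1/720 · (6.00000 − 6.00000) = 0.00000.
Partial sum through k=2: 352729.
Correction k=3: B_{6}/6! · (f^{(5)}(34) − f^{(5)}(9)) = 1/30240 · (0.00000 − 0.00000) = 0.00000.

S_3 ≈ 352729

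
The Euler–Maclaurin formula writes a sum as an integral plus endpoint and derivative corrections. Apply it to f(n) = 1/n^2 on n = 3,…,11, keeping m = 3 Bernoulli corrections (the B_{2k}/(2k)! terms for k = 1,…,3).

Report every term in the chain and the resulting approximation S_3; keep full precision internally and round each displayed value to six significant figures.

Integral: ∫_3^11 1/x^2 dx = 0.242424.
½[f(3) + f(11)] = ½[0.111111 + 0.00826446] = 0.0596878.
Running total after boundary: 0.302112.
Correction k=1: B_{2}/2! · (f^{(1)}(11) − f^{(1)}(3)) = 1/12 · (-0.00150263 − (-0.0740741)) = 0.00604762.
Partial sum through k=1: 0.308160.
Correction k=2: B_{4}/4! · (f^{(3)}(11) − f^{(3)}(3)) = −1/720 · (-0.000149021 − (-0.0987654)) = -0.000136967.
Partial sum through k=2: 0.308023.
Correction k=3: B_{6}/6! · (f^{(5)}(11) − f^{(5)}(3)) = 1/30240 · (-3.69474e-05 − (-0.329218)) = 1.08856e-05.

S_3 ≈ 0.308034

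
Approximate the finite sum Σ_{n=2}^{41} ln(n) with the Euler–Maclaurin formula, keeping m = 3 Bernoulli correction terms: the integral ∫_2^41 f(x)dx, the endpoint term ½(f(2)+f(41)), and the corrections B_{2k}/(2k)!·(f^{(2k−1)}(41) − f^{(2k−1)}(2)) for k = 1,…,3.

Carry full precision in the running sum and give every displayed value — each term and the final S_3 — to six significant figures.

S_3 ≈ 114.034

∫_2^41 ln(x) dx evaluates to 111.870.
½[f(2) + f(41)] = ½[0.693147 + 3.71357] = 2.20336.
Running total after boundary: 114.074.
Order-1 term: 1/12 · (0.0243902 − 0.500000) = -0.0396341.
Partial sum through k=1: 114.034.
Order-2 term: −1/720 · (2.90187e-05 − 0.250000) = 0.000347182.
Partial sum through k=2: 114.034.
Order-3 term: 1/30240 · (2.07153e-07 − 0.750000) = -2.48016e-05.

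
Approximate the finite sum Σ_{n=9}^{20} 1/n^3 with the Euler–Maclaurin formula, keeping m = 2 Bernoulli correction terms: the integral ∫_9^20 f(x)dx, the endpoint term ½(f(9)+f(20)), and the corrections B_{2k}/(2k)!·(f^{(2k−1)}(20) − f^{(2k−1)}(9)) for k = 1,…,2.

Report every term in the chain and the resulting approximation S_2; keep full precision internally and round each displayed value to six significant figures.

S_2 ≈ 0.00570760

∫_9^20 1/x^3 dx evaluates to 0.00492284.
Endpoint term: (f(9) + f(20))/2 = (0.00137174 + 0.000125000)/2 = 0.000748371.
Integral + boundary = 0.00567121.
Order-1 term: 1/12 · (-1.87500e-05 − (-0.000457247)) = 3.65414e-05.
After k=1: 0.00570775.
Order-2 term: −1/720 · (-9.37500e-07 − (-0.000112901)) = -1.55504e-07.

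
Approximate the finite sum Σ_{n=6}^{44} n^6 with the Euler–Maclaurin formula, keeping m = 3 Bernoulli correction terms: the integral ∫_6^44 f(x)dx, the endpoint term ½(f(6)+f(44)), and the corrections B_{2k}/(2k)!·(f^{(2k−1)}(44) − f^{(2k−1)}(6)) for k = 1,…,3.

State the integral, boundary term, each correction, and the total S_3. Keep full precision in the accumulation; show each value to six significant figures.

Integral: ∫_6^44 x^6 dx = 4.56111e+10.
Endpoint term: (f(6) + f(44))/2 = (46656.0 + 7.25631e+09)/2 = 3.62818e+09.
So far: 4.92393e+10.
k=1: B_{2}/(2)! × [f^{(1)}(44) − f^{(1)}(6)] = 1/12 × (9.89497e+08 − 46656.0) = 8.24542e+07.
After k=1: 4.93217e+10.
k=2: B_{4}/(4)! × [f^{(3)}(44) − f^{(3)}(6)] = −1/720 × (1.02221e+07 − 25920.0) = -14161.3.
After k=2: 4.93217e+10.
k=3: B_{6}/(6)! × [f^{(5)}(44) − f^{(5)}(6)] = 1/30240 × (31680.0 − 4320.00) = 0.904762.

S_3 ≈ 4.93217e+10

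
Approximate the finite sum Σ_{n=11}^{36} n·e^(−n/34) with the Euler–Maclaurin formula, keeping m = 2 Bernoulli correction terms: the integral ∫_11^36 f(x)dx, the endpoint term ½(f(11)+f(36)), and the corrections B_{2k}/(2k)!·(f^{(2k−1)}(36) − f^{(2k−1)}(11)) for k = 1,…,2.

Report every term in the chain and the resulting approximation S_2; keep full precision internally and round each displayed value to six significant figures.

S_2 ≈ 291.739

Integral: ∫_11^36 x·e^(−x/34) dx = 281.558.
Endpoint term: (f(11) + f(36))/2 = (7.95950 + 12.4871)/2 = 10.2233.
So far: 291.782.
Correction k=1: B_{2}/2! · (f^{(1)}(36) − f^{(1)}(11)) = 1/12 · (-0.0204037 − 0.489488) = -0.0424910.
Partial sum through k=1: 291.739.
Correction k=2: B_{4}/4! · (f^{(3)}(36) − f^{(3)}(11)) = −1/720 · (0.000582460 − 0.00167532) = 1.51786e-06.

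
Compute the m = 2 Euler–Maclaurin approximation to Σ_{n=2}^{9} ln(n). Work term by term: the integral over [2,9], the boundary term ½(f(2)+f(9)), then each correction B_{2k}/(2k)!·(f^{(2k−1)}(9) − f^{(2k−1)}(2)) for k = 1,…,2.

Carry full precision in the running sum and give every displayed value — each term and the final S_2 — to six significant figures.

S_2 ≈ 12.8018

∫_2^9 ln(x) dx evaluates to 11.3887.
½[f(2) + f(9)] = ½[0.693147 + 2.19722] = 1.44519.
So far: 12.8339.
k=1: B_{2}/(2)! × [f^{(1)}(9) − f^{(1)}(2)] = 1/12 × (0.111111 − 0.500000) = -0.0324074.
After k=1: 12.8015.
k=2: B_{4}/(4)! × [f^{(3)}(9) − f^{(3)}(2)] = −1/720 × (0.00274348 − 0.250000) = 0.000343412.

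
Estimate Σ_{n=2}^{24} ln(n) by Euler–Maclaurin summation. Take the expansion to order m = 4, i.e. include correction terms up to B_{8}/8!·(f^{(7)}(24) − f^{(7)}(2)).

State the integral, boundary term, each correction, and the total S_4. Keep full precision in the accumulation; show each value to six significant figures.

The integral term ∫_2^24 ln(x) dx = 52.8870.
½[f(2) + f(24)] = ½[0.693147 + 3.17805] = 1.93560.
Running total after boundary: 54.8226.
Order-1 term: 1/12 · (0.0416667 − 0.500000) = -0.0381944.
After k=1: 54.7844.
Order-2 term: −1/720 · (0.000144676 − 0.250000) = 0.000347021.
After k=2: 54.7848.
Order-3 term: 1/30240 · (3.01408e-06 − 0.750000) = -2.48015e-05.
After k=3: 54.7847.
Order-4 term: −1/1209600 · (1.56983e-07 − 5.62500) = 4.65030e-06.

S_4 ≈ 54.7847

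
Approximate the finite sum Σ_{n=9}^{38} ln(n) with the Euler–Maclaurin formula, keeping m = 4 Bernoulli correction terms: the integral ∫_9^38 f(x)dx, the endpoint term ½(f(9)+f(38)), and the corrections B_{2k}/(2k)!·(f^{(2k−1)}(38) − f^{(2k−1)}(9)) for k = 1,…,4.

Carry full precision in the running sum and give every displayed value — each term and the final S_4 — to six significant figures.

S_4 ≈ 92.3636

∫_9^38 ln(x) dx evaluates to 89.4533.
½[f(9) + f(38)] = ½[2.19722 + 3.63759] = 2.91741.
Integral + boundary = 92.3707.
Order-1 term: 1/12 · (0.0263158 − 0.111111) = -0.00706628.
Running total after k=1: 92.3636.
Order-2 term: −1/720 · (3.64485e-05 − 0.00274348) = 3.75977e-06.
Running total after k=2: 92.3636.
Order-3 term: 1/30240 · (3.02896e-07 − 0.000406442) = -1.34305e-08.
Running total after k=3: 92.3636.
Order-4 term: −1/1209600 · (6.29285e-09 − 0.000150534) = 1.24444e-10.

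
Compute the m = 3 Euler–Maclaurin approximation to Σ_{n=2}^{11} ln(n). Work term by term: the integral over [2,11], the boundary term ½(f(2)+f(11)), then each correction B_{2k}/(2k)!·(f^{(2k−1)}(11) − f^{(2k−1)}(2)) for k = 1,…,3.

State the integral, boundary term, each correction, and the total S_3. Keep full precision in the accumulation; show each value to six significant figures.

∫_2^11 ln(x) dx evaluates to 15.9906.
Endpoint term: (f(2) + f(11))/2 = (0.693147 + 2.39790)/2 = 1.54552.
Integral + boundary = 17.5361.
k=1: B_{2}/(2)! × [f^{(1)}(11) − f^{(1)}(2)] = 1/12 × (0.0909091 − 0.500000) = -0.0340909.
Running total after k=1: 17.5020.
k=2: B_{4}/(4)! × [f^{(3)}(11) − f^{(3)}(2)] = −1/720 × (0.00150263 − 0.250000) = 0.000345135.
Running total after k=2: 17.5023.
k=3: B_{6}/(6)! × [f^{(5)}(11) − f^{(5)}(2)] = 1/30240 × (0.000149021 − 0.750000) = -2.47967e-05.

S_3 ≈ 17.5023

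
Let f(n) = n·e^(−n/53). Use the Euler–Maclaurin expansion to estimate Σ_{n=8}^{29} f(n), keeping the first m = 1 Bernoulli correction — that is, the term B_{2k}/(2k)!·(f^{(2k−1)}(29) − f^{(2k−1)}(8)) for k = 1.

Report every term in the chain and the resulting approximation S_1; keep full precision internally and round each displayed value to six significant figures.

Integral: ∫_8^29 x·e^(−x/53) dx = 265.515.
Endpoint term: (f(8) + f(29))/2 = (6.87917 + 16.7790)/2 = 11.8291.
Integral + boundary = 277.344.
Correction k=1: B_{2}/2! · (f^{(1)}(29) − f^{(1)}(8)) = 1/12 · (0.262001 − 0.730101) = -0.0390083.

S_1 ≈ 277.305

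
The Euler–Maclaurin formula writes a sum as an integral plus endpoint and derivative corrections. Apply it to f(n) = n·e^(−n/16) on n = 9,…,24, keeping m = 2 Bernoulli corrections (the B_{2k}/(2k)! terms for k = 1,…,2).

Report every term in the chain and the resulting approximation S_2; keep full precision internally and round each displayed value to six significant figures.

Integral: ∫_9^24 x·e^(−x/16) dx = 85.1098.
Endpoint term: (f(9) + f(24))/2 = (5.12805 + 5.35512)/2 = 5.24158.
Running total after boundary: 90.3514.
Correction k=1: B_{2}/2! · (f^{(1)}(24) − f^{(1)}(9)) = 1/12 · (-0.111565 − 0.249280) = -0.0300704.
Running total after k=1: 90.3213.
Correction k=2: B_{4}/4! · (f^{(3)}(24) − f^{(3)}(9)) = −1/720 · (0.00130740 − 0.00542518) = 5.71913e-06.

S_2 ≈ 90.3213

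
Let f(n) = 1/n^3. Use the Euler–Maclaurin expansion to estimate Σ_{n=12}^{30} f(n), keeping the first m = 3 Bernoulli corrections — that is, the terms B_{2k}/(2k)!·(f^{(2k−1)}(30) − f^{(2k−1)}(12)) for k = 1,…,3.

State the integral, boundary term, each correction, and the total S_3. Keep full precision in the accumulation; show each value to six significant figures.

S_3 ≈ 0.00323626

The integral term ∫_12^30 1/x^3 dx = 0.00291667.
Boundary: ½(f(12) + f(30)) = ½(0.000578704 + 3.70370e-05) = 0.000307870.
So far: 0.00322454.
Order-1 term: 1/12 · (-3.70370e-06 − (-0.000144676)) = 1.17477e-05.
Partial sum through k=1: 0.00323628.
Order-2 term: −1/720 · (-8.23045e-08 − (-2.00939e-05)) = -2.77939e-08.
Partial sum through k=2: 0.00323626.
Order-3 term: 1/30240 · (-3.84088e-09 − (-5.86071e-06)) = 1.93680e-10.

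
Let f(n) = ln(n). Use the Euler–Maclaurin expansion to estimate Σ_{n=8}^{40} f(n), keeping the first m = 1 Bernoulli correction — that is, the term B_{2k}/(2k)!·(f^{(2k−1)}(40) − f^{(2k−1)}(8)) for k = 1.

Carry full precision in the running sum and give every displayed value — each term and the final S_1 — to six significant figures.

Integral: ∫_8^40 ln(x) dx = 98.9196.
Endpoint term: (f(8) + f(40))/2 = (2.07944 + 3.68888)/2 = 2.88416.
Running total after boundary: 101.804.
k=1: B_{2}/(2)! × [f^{(1)}(40) − f^{(1)}(8)] = 1/12 × (0.0250000 − 0.125000) = -0.00833333.

S_1 ≈ 101.795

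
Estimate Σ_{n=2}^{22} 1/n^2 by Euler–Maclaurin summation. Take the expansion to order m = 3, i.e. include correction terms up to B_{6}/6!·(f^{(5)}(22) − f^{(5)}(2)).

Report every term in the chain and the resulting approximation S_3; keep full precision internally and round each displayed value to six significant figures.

∫_2^22 1/x^2 dx evaluates to 0.454545.
½[f(2) + f(22)] = ½[0.250000 + 0.00206612] = 0.126033.
So far: 0.580579.
k=1: B_{2}/(2)! × [f^{(1)}(22) − f^{(1)}(2)] = 1/12 × (-0.000187829 − (-0.250000)) = 0.0208177.
Running total after k=1: 0.601396.
k=2: B_{4}/(4)! × [f^{(3)}(22) − f^{(3)}(2)] = −1/720 × (-4.65691e-06 − (-0.750000)) = -0.00104166.
Running total after k=2: 0.600355.
k=3: B_{6}/(6)! × [f^{(5)}(22) − f^{(5)}(2)] = 1/30240 × (-2.88651e-07 − (-5.62500)) = 0.000186012.

S_3 ≈ 0.600541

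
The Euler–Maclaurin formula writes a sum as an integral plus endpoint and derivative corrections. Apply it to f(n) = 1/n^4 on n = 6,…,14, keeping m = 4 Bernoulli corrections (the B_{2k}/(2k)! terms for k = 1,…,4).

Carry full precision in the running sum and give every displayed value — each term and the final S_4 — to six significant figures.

Integral: ∫_6^14 1/x^4 dx = 0.00142173.
Endpoint term: (f(6) + f(14))/2 = (0.000771605 + 2.60308e-05)/2 = 0.000398818.
Integral + boundary = 0.00182055.
k=1: B_{2}/(2)! × [f^{(1)}(14) − f^{(1)}(6)] = 1/12 × (-7.43738e-06 − (-0.000514403)) = 4.22472e-05.
After k=1: 0.00186280.
k=2: B_{4}/(4)! × [f^{(3)}(14) − f^{(3)}(6)] = −1/720 × (-1.13837e-06 − (-0.000428669)) = -5.93793e-07.
After k=2: 0.00186220.
k=3: B_{6}/(6)! × [f^{(5)}(14) − f^{(5)}(6)] = 1/30240 × (-3.25250e-07 − (-0.000666819)) = 2.20401e-08.
After k=3: 0.00186223.
k=4: B_{8}/(8)! × [f^{(7)}(14) − f^{(7)}(6)] = −1/1209600 × (-1.49349e-07 − (-0.00166705)) = -1.37806e-09.

S_4 ≈ 0.00186222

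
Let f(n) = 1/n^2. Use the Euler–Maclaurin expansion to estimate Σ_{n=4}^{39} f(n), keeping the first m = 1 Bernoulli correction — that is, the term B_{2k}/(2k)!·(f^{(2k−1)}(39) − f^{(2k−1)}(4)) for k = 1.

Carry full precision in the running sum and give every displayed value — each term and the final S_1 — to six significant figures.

Integral: ∫_4^39 1/x^2 dx = 0.224359.
Endpoint term: (f(4) + f(39))/2 = (0.0625000 + 0.000657462)/2 = 0.0315787.
Integral + boundary = 0.255938.
Order-1 term: 1/12 · (-3.37160e-05 − (-0.0312500)) = 0.00260136.

S_1 ≈ 0.258539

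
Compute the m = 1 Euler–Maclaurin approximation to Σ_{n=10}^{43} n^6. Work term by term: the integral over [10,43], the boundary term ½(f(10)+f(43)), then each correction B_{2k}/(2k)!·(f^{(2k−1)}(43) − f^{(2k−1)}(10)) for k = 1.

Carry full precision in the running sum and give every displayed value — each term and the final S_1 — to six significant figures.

S_1 ≈ 4.20644e+10

The integral term ∫_10^43 x^6 dx = 3.88298e+10.
½[f(10) + f(43)] = ½[1.00000e+06 + 6.32136e+09] = 3.16118e+09.
Integral + boundary = 4.19910e+10.
Correction k=1: B_{2}/2! · (f^{(1)}(43) − f^{(1)}(10)) = 1/12 · (8.82051e+08 − 600000) = 7.34542e+07.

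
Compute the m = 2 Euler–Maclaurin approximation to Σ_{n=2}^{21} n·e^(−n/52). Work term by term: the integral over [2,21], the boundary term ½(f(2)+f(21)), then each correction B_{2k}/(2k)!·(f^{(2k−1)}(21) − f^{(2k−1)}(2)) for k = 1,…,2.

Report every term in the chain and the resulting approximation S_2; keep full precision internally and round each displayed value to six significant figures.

S_2 ≈ 175.213

∫_2^21 x·e^(−x/52) dx evaluates to 167.284.
½[f(2) + f(21)] = ½[1.92454 + 14.0227] = 7.97361.
Running total after boundary: 175.257.
k=1: B_{2}/(2)! × [f^{(1)}(21) − f^{(1)}(2)] = 1/12 × (0.398080 − 0.925258) = -0.0439315.
After k=1: 175.213.
k=2: B_{4}/(4)! × [f^{(3)}(21) − f^{(3)}(2)] = −1/720 × (0.000641114 − 0.00105392) = 5.73339e-07.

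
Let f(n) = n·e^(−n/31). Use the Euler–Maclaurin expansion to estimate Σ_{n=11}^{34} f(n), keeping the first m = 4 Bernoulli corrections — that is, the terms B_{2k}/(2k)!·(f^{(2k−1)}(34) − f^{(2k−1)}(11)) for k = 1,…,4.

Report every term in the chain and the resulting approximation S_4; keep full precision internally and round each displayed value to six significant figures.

S_4 ≈ 249.666

Integral: ∫_11^34 x·e^(−x/31) dx = 240.173.
Boundary: ½(f(11) + f(34)) = ½(7.71415 + 11.3542) = 9.53417.
Running total after boundary: 249.707.
k=1: B_{2}/(2)! × [f^{(1)}(34) − f^{(1)}(11)] = 1/12 × (-0.0323174 − 0.452443) = -0.0403967.
Running total after k=1: 249.666.
k=2: B_{4}/(4)! × [f^{(3)}(34) − f^{(3)}(11)] = −1/720 × (0.000661369 − 0.00193030) = 1.76240e-06.
Running total after k=2: 249.666.
k=3: B_{6}/(6)! × [f^{(5)}(34) − f^{(5)}(11)] = 1/30240 × (1.41141e-06 − 3.52736e-06) = -6.99717e-11.
Running total after k=3: 249.666.
k=4: B_{8}/(8)! × [f^{(7)}(34) − f^{(7)}(11)] = −1/1209600 × (2.22124e-09 − 5.25087e-09) = 2.50465e-15.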